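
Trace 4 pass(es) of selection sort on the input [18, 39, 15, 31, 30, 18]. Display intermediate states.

Pass 1: Select minimum 15 at index 2, swap -> [15, 39, 18, 31, 30, 18]
Pass 2: Select minimum 18 at index 2, swap -> [15, 18, 39, 31, 30, 18]
Pass 3: Select minimum 18 at index 5, swap -> [15, 18, 18, 31, 30, 39]
Pass 4: Select minimum 30 at index 4, swap -> [15, 18, 18, 30, 31, 39]


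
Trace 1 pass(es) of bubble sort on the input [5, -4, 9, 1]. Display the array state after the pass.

After pass 1: [-4, 5, 1, 9] (2 swaps)
Total swaps: 2


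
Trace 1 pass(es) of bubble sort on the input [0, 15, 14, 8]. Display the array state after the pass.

After pass 1: [0, 14, 8, 15] (2 swaps)
Total swaps: 2


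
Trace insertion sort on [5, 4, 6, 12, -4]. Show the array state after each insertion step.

First element 5 is already 'sorted'
Insert 4: shifted 1 elements -> [4, 5, 6, 12, -4]
Insert 6: shifted 0 elements -> [4, 5, 6, 12, -4]
Insert 12: shifted 0 elements -> [4, 5, 6, 12, -4]
Insert -4: shifted 4 elements -> [-4, 4, 5, 6, 12]


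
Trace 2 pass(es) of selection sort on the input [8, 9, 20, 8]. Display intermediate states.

Pass 1: Select minimum 8 at index 0, swap -> [8, 9, 20, 8]
Pass 2: Select minimum 8 at index 3, swap -> [8, 8, 20, 9]


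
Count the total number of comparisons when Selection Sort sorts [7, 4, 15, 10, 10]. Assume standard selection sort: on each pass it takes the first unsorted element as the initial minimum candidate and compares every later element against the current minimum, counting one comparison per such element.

Pass 1: scan indices 1..4 for the minimum = 4 comparison(s); min is 4, place at index 0 -> [4, 7, 15, 10, 10]
Pass 2: scan indices 2..4 for the minimum = 3 comparison(s); min is 7, place at index 1 -> [4, 7, 15, 10, 10]
Pass 3: scan indices 3..4 for the minimum = 2 comparison(s); min is 10, place at index 2 -> [4, 7, 10, 15, 10]
Pass 4: scan indices 4..4 for the minimum = 1 comparison(s); min is 10, place at index 3 -> [4, 7, 10, 10, 15]
Selection sort always scans the whole unsorted suffix, so the count is (n-1) + (n-2) + ... + 1 = n(n-1)/2 = 5*4/2 = 10 regardless of the input order.
Total comparisons: 4 + 3 + 2 + 1 = 10


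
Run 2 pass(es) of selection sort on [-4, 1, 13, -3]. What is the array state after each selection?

Pass 1: Select minimum -4 at index 0, swap -> [-4, 1, 13, -3]
Pass 2: Select minimum -3 at index 3, swap -> [-4, -3, 13, 1]


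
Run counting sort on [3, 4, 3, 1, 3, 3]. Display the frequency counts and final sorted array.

Count array: [0, 1, 0, 4, 1]
(count[i] = number of elements equal to i)
Cumulative count: [0, 1, 1, 5, 6]
Sorted: [1, 3, 3, 3, 3, 4]


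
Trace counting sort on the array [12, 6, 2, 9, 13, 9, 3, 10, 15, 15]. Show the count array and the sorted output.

Count array: [0, 0, 1, 1, 0, 0, 1, 0, 0, 2, 1, 0, 1, 1, 0, 2]
(count[i] = number of elements equal to i)
Cumulative count: [0, 0, 1, 2, 2, 2, 3, 3, 3, 5, 6, 6, 7, 8, 8, 10]
Sorted: [2, 3, 6, 9, 9, 10, 12, 13, 15, 15]


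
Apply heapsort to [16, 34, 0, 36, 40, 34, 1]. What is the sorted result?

Build heap: [40, 36, 34, 16, 34, 0, 1]
Extract 40: [36, 34, 34, 16, 1, 0, 40]
Extract 36: [34, 16, 34, 0, 1, 36, 40]
Extract 34: [34, 16, 1, 0, 34, 36, 40]
Extract 34: [16, 0, 1, 34, 34, 36, 40]
Extract 16: [1, 0, 16, 34, 34, 36, 40]
Extract 1: [0, 1, 16, 34, 34, 36, 40]


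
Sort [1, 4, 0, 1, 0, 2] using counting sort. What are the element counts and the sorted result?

Count array: [2, 2, 1, 0, 1]
(count[i] = number of elements equal to i)
Cumulative count: [2, 4, 5, 5, 6]
Sorted: [0, 0, 1, 1, 2, 4]


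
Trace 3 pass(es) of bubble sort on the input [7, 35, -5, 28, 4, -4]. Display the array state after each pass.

After pass 1: [7, -5, 28, 4, -4, 35] (4 swaps)
After pass 2: [-5, 7, 4, -4, 28, 35] (3 swaps)
After pass 3: [-5, 4, -4, 7, 28, 35] (2 swaps)
Total swaps: 9


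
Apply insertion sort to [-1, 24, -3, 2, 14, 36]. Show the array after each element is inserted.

First element -1 is already 'sorted'
Insert 24: shifted 0 elements -> [-1, 24, -3, 2, 14, 36]
Insert -3: shifted 2 elements -> [-3, -1, 24, 2, 14, 36]
Insert 2: shifted 1 elements -> [-3, -1, 2, 24, 14, 36]
Insert 14: shifted 1 elements -> [-3, -1, 2, 14, 24, 36]
Insert 36: shifted 0 elements -> [-3, -1, 2, 14, 24, 36]


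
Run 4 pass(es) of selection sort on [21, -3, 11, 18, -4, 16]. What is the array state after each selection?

Pass 1: Select minimum -4 at index 4, swap -> [-4, -3, 11, 18, 21, 16]
Pass 2: Select minimum -3 at index 1, swap -> [-4, -3, 11, 18, 21, 16]
Pass 3: Select minimum 11 at index 2, swap -> [-4, -3, 11, 18, 21, 16]
Pass 4: Select minimum 16 at index 5, swap -> [-4, -3, 11, 16, 21, 18]


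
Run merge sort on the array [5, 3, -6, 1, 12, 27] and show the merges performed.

Divide and conquer:
  Merge [3] + [-6] -> [-6, 3]
  Merge [5] + [-6, 3] -> [-6, 3, 5]
  Merge [12] + [27] -> [12, 27]
  Merge [1] + [12, 27] -> [1, 12, 27]
  Merge [-6, 3, 5] + [1, 12, 27] -> [-6, 1, 3, 5, 12, 27]


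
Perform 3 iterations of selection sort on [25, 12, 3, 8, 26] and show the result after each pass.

Pass 1: Select minimum 3 at index 2, swap -> [3, 12, 25, 8, 26]
Pass 2: Select minimum 8 at index 3, swap -> [3, 8, 25, 12, 26]
Pass 3: Select minimum 12 at index 3, swap -> [3, 8, 12, 25, 26]


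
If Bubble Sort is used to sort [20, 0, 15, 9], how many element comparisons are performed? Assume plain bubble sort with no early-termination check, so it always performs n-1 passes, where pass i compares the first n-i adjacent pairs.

Pass 1: compare adjacent pairs (0,1)..(2,3) = 3 comparison(s), 3 swap(s) -> [0, 15, 9, 20]
Pass 2: compare adjacent pairs (0,1)..(1,2) = 2 comparison(s), 1 swap(s) -> [0, 9, 15, 20]
Pass 3: compare adjacent pairs (0,1)..(0,1) = 1 comparison(s), 0 swap(s) -> [0, 9, 15, 20]
Total comparisons: 3 + 2 + 1 = 6


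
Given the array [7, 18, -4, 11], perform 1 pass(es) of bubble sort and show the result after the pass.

After pass 1: [7, -4, 11, 18] (2 swaps)
Total swaps: 2


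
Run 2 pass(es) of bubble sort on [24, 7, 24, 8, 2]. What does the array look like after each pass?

After pass 1: [7, 24, 8, 2, 24] (3 swaps)
After pass 2: [7, 8, 2, 24, 24] (2 swaps)
Total swaps: 5


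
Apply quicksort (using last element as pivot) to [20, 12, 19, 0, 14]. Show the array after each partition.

Partition 1: pivot=14 at index 2 -> [12, 0, 14, 20, 19]
Partition 2: pivot=0 at index 0 -> [0, 12, 14, 20, 19]
Partition 3: pivot=19 at index 3 -> [0, 12, 14, 19, 20]


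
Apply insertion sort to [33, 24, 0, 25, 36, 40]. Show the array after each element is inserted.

First element 33 is already 'sorted'
Insert 24: shifted 1 elements -> [24, 33, 0, 25, 36, 40]
Insert 0: shifted 2 elements -> [0, 24, 33, 25, 36, 40]
Insert 25: shifted 1 elements -> [0, 24, 25, 33, 36, 40]
Insert 36: shifted 0 elements -> [0, 24, 25, 33, 36, 40]
Insert 40: shifted 0 elements -> [0, 24, 25, 33, 36, 40]


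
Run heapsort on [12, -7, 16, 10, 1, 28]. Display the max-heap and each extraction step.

Build heap: [28, 10, 16, -7, 1, 12]
Extract 28: [16, 10, 12, -7, 1, 28]
Extract 16: [12, 10, 1, -7, 16, 28]
Extract 12: [10, -7, 1, 12, 16, 28]
Extract 10: [1, -7, 10, 12, 16, 28]
Extract 1: [-7, 1, 10, 12, 16, 28]


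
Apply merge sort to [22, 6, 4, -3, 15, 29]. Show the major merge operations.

Divide and conquer:
  Merge [6] + [4] -> [4, 6]
  Merge [22] + [4, 6] -> [4, 6, 22]
  Merge [15] + [29] -> [15, 29]
  Merge [-3] + [15, 29] -> [-3, 15, 29]
  Merge [4, 6, 22] + [-3, 15, 29] -> [-3, 4, 6, 15, 22, 29]


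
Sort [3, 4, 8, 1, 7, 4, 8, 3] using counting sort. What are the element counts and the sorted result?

Count array: [0, 1, 0, 2, 2, 0, 0, 1, 2]
(count[i] = number of elements equal to i)
Cumulative count: [0, 1, 1, 3, 5, 5, 5, 6, 8]
Sorted: [1, 3, 3, 4, 4, 7, 8, 8]


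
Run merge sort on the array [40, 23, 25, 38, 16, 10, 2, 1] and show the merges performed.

Divide and conquer:
  Merge [40] + [23] -> [23, 40]
  Merge [25] + [38] -> [25, 38]
  Merge [23, 40] + [25, 38] -> [23, 25, 38, 40]
  Merge [16] + [10] -> [10, 16]
  Merge [2] + [1] -> [1, 2]
  Merge [10, 16] + [1, 2] -> [1, 2, 10, 16]
  Merge [23, 25, 38, 40] + [1, 2, 10, 16] -> [1, 2, 10, 16, 23, 25, 38, 40]


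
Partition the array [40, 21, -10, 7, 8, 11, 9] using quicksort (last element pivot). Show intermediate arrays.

Partition 1: pivot=9 at index 3 -> [-10, 7, 8, 9, 40, 11, 21]
Partition 2: pivot=8 at index 2 -> [-10, 7, 8, 9, 40, 11, 21]
Partition 3: pivot=7 at index 1 -> [-10, 7, 8, 9, 40, 11, 21]
Partition 4: pivot=21 at index 5 -> [-10, 7, 8, 9, 11, 21, 40]


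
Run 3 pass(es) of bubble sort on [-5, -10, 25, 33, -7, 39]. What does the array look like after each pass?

After pass 1: [-10, -5, 25, -7, 33, 39] (2 swaps)
After pass 2: [-10, -5, -7, 25, 33, 39] (1 swaps)
After pass 3: [-10, -7, -5, 25, 33, 39] (1 swaps)
Total swaps: 4


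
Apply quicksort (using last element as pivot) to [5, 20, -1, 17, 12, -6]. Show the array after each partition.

Partition 1: pivot=-6 at index 0 -> [-6, 20, -1, 17, 12, 5]
Partition 2: pivot=5 at index 2 -> [-6, -1, 5, 17, 12, 20]
Partition 3: pivot=20 at index 5 -> [-6, -1, 5, 17, 12, 20]
Partition 4: pivot=12 at index 3 -> [-6, -1, 5, 12, 17, 20]


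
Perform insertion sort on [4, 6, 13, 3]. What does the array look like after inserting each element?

First element 4 is already 'sorted'
Insert 6: shifted 0 elements -> [4, 6, 13, 3]
Insert 13: shifted 0 elements -> [4, 6, 13, 3]
Insert 3: shifted 3 elements -> [3, 4, 6, 13]


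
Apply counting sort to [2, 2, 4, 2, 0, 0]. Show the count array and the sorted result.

Count array: [2, 0, 3, 0, 1]
(count[i] = number of elements equal to i)
Cumulative count: [2, 2, 5, 5, 6]
Sorted: [0, 0, 2, 2, 2, 4]


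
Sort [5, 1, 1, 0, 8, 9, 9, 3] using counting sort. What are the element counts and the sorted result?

Count array: [1, 2, 0, 1, 0, 1, 0, 0, 1, 2]
(count[i] = number of elements equal to i)
Cumulative count: [1, 3, 3, 4, 4, 5, 5, 5, 6, 8]
Sorted: [0, 1, 1, 3, 5, 8, 9, 9]


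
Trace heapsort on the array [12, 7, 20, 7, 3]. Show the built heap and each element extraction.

Build heap: [20, 7, 12, 7, 3]
Extract 20: [12, 7, 3, 7, 20]
Extract 12: [7, 7, 3, 12, 20]
Extract 7: [7, 3, 7, 12, 20]
Extract 7: [3, 7, 7, 12, 20]


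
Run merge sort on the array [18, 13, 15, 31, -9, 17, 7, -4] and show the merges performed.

Divide and conquer:
  Merge [18] + [13] -> [13, 18]
  Merge [15] + [31] -> [15, 31]
  Merge [13, 18] + [15, 31] -> [13, 15, 18, 31]
  Merge [-9] + [17] -> [-9, 17]
  Merge [7] + [-4] -> [-4, 7]
  Merge [-9, 17] + [-4, 7] -> [-9, -4, 7, 17]
  Merge [13, 15, 18, 31] + [-9, -4, 7, 17] -> [-9, -4, 7, 13, 15, 17, 18, 31]


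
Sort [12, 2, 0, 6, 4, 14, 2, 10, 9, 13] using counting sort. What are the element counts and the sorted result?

Count array: [1, 0, 2, 0, 1, 0, 1, 0, 0, 1, 1, 0, 1, 1, 1]
(count[i] = number of elements equal to i)
Cumulative count: [1, 1, 3, 3, 4, 4, 5, 5, 5, 6, 7, 7, 8, 9, 10]
Sorted: [0, 2, 2, 4, 6, 9, 10, 12, 13, 14]


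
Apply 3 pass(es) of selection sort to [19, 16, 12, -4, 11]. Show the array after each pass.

Pass 1: Select minimum -4 at index 3, swap -> [-4, 16, 12, 19, 11]
Pass 2: Select minimum 11 at index 4, swap -> [-4, 11, 12, 19, 16]
Pass 3: Select minimum 12 at index 2, swap -> [-4, 11, 12, 19, 16]


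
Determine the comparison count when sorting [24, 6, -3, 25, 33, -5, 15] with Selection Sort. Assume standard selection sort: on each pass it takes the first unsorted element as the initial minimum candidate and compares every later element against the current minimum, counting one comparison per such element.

Pass 1: scan indices 1..6 for the minimum = 6 comparison(s); min is -5, place at index 0 -> [-5, 6, -3, 25, 33, 24, 15]
Pass 2: scan indices 2..6 for the minimum = 5 comparison(s); min is -3, place at index 1 -> [-5, -3, 6, 25, 33, 24, 15]
Pass 3: scan indices 3..6 for the minimum = 4 comparison(s); min is 6, place at index 2 -> [-5, -3, 6, 25, 33, 24, 15]
Pass 4: scan indices 4..6 for the minimum = 3 comparison(s); min is 15, place at index 3 -> [-5, -3, 6, 15, 33, 24, 25]
Pass 5: scan indices 5..6 for the minimum = 2 comparison(s); min is 24, place at index 4 -> [-5, -3, 6, 15, 24, 33, 25]
Pass 6: scan indices 6..6 for the minimum = 1 comparison(s); min is 25, place at index 5 -> [-5, -3, 6, 15, 24, 25, 33]
Selection sort always scans the whole unsorted suffix, so the count is (n-1) + (n-2) + ... + 1 = n(n-1)/2 = 7*6/2 = 21 regardless of the input order.
Total comparisons: 6 + 5 + 4 + 3 + 2 + 1 = 21


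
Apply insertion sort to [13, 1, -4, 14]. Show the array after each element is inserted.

First element 13 is already 'sorted'
Insert 1: shifted 1 elements -> [1, 13, -4, 14]
Insert -4: shifted 2 elements -> [-4, 1, 13, 14]
Insert 14: shifted 0 elements -> [-4, 1, 13, 14]


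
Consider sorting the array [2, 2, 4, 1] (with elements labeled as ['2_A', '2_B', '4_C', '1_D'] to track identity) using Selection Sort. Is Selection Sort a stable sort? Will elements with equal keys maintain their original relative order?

Trace Selection Sort on the labeled array (the key is the number; the letter only tracks identity):
  Pass 1: minimum of unsorted part is 1_D at index 3; swap it with 2_A at index 0 -> [1_D, 2_B, 4_C, 2_A]
  Pass 2: minimum 2_B is already at index 1; no swap -> [1_D, 2_B, 4_C, 2_A]
  Pass 3: minimum of unsorted part is 2_A at index 3; swap it with 4_C at index 2 -> [1_D, 2_B, 2_A, 4_C]
Final order: [1_D, 2_B, 2_A, 4_C]
Equal keys:
  value 2: originally 2_A, 2_B; after sorting 2_B, 2_A -> order changed
Equal keys were reordered, so Selection Sort is not stable: the long-range swap that moves the minimum into place can carry an element past an equal key. (One such input is enough; an unstable sort may happen to preserve order on other inputs, but it gives no guarantee.)
Answer: Not stable


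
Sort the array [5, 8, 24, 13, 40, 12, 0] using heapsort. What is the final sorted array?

Build heap: [40, 13, 24, 5, 8, 12, 0]
Extract 40: [24, 13, 12, 5, 8, 0, 40]
Extract 24: [13, 8, 12, 5, 0, 24, 40]
Extract 13: [12, 8, 0, 5, 13, 24, 40]
Extract 12: [8, 5, 0, 12, 13, 24, 40]
Extract 8: [5, 0, 8, 12, 13, 24, 40]
Extract 5: [0, 5, 8, 12, 13, 24, 40]


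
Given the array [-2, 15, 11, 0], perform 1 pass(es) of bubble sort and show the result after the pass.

After pass 1: [-2, 11, 0, 15] (2 swaps)
Total swaps: 2


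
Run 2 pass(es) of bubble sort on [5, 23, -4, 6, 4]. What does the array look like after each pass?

After pass 1: [5, -4, 6, 4, 23] (3 swaps)
After pass 2: [-4, 5, 4, 6, 23] (2 swaps)
Total swaps: 5


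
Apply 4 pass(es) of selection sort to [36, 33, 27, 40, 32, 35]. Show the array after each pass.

Pass 1: Select minimum 27 at index 2, swap -> [27, 33, 36, 40, 32, 35]
Pass 2: Select minimum 32 at index 4, swap -> [27, 32, 36, 40, 33, 35]
Pass 3: Select minimum 33 at index 4, swap -> [27, 32, 33, 40, 36, 35]
Pass 4: Select minimum 35 at index 5, swap -> [27, 32, 33, 35, 36, 40]


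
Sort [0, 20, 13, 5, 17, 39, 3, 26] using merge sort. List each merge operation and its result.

Divide and conquer:
  Merge [0] + [20] -> [0, 20]
  Merge [13] + [5] -> [5, 13]
  Merge [0, 20] + [5, 13] -> [0, 5, 13, 20]
  Merge [17] + [39] -> [17, 39]
  Merge [3] + [26] -> [3, 26]
  Merge [17, 39] + [3, 26] -> [3, 17, 26, 39]
  Merge [0, 5, 13, 20] + [3, 17, 26, 39] -> [0, 3, 5, 13, 17, 20, 26, 39]


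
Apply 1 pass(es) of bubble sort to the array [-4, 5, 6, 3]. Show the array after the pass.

After pass 1: [-4, 5, 3, 6] (1 swaps)
Total swaps: 1


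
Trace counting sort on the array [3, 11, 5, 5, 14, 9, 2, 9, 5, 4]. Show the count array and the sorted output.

Count array: [0, 0, 1, 1, 1, 3, 0, 0, 0, 2, 0, 1, 0, 0, 1]
(count[i] = number of elements equal to i)
Cumulative count: [0, 0, 1, 2, 3, 6, 6, 6, 6, 8, 8, 9, 9, 9, 10]
Sorted: [2, 3, 4, 5, 5, 5, 9, 9, 11, 14]


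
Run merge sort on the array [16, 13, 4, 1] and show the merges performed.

Divide and conquer:
  Merge [16] + [13] -> [13, 16]
  Merge [4] + [1] -> [1, 4]
  Merge [13, 16] + [1, 4] -> [1, 4, 13, 16]


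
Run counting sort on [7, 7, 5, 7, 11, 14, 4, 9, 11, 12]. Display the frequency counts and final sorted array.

Count array: [0, 0, 0, 0, 1, 1, 0, 3, 0, 1, 0, 2, 1, 0, 1]
(count[i] = number of elements equal to i)
Cumulative count: [0, 0, 0, 0, 1, 2, 2, 5, 5, 6, 6, 8, 9, 9, 10]
Sorted: [4, 5, 7, 7, 7, 9, 11, 11, 12, 14]


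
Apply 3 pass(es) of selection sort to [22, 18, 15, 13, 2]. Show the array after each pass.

Pass 1: Select minimum 2 at index 4, swap -> [2, 18, 15, 13, 22]
Pass 2: Select minimum 13 at index 3, swap -> [2, 13, 15, 18, 22]
Pass 3: Select minimum 15 at index 2, swap -> [2, 13, 15, 18, 22]


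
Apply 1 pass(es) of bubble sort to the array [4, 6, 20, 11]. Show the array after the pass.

After pass 1: [4, 6, 11, 20] (1 swaps)
Total swaps: 1


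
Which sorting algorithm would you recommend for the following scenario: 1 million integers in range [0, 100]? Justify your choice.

Best choice: Counting sort
Reason: O(n + k) where k=100 is small; linear time beats O(n log n)


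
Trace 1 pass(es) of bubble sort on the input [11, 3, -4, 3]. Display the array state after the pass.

After pass 1: [3, -4, 3, 11] (3 swaps)
Total swaps: 3


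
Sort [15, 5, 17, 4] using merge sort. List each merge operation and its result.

Divide and conquer:
  Merge [15] + [5] -> [5, 15]
  Merge [17] + [4] -> [4, 17]
  Merge [5, 15] + [4, 17] -> [4, 5, 15, 17]


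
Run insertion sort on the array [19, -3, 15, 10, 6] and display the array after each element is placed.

First element 19 is already 'sorted'
Insert -3: shifted 1 elements -> [-3, 19, 15, 10, 6]
Insert 15: shifted 1 elements -> [-3, 15, 19, 10, 6]
Insert 10: shifted 2 elements -> [-3, 10, 15, 19, 6]
Insert 6: shifted 3 elements -> [-3, 6, 10, 15, 19]


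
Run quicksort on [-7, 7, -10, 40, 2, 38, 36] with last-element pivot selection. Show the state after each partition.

Partition 1: pivot=36 at index 4 -> [-7, 7, -10, 2, 36, 38, 40]
Partition 2: pivot=2 at index 2 -> [-7, -10, 2, 7, 36, 38, 40]
Partition 3: pivot=-10 at index 0 -> [-10, -7, 2, 7, 36, 38, 40]
Partition 4: pivot=40 at index 6 -> [-10, -7, 2, 7, 36, 38, 40]


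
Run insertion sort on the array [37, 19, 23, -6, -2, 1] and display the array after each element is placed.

First element 37 is already 'sorted'
Insert 19: shifted 1 elements -> [19, 37, 23, -6, -2, 1]
Insert 23: shifted 1 elements -> [19, 23, 37, -6, -2, 1]
Insert -6: shifted 3 elements -> [-6, 19, 23, 37, -2, 1]
Insert -2: shifted 3 elements -> [-6, -2, 19, 23, 37, 1]
Insert 1: shifted 3 elements -> [-6, -2, 1, 19, 23, 37]


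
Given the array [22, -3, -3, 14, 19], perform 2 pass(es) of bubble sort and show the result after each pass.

After pass 1: [-3, -3, 14, 19, 22] (4 swaps)
After pass 2: [-3, -3, 14, 19, 22] (0 swaps)
Total swaps: 4


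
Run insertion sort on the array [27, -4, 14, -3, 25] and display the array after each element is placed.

First element 27 is already 'sorted'
Insert -4: shifted 1 elements -> [-4, 27, 14, -3, 25]
Insert 14: shifted 1 elements -> [-4, 14, 27, -3, 25]
Insert -3: shifted 2 elements -> [-4, -3, 14, 27, 25]
Insert 25: shifted 1 elements -> [-4, -3, 14, 25, 27]


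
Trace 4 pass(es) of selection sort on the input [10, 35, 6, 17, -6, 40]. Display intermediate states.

Pass 1: Select minimum -6 at index 4, swap -> [-6, 35, 6, 17, 10, 40]
Pass 2: Select minimum 6 at index 2, swap -> [-6, 6, 35, 17, 10, 40]
Pass 3: Select minimum 10 at index 4, swap -> [-6, 6, 10, 17, 35, 40]
Pass 4: Select minimum 17 at index 3, swap -> [-6, 6, 10, 17, 35, 40]


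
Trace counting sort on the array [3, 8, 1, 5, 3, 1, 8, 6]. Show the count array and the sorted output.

Count array: [0, 2, 0, 2, 0, 1, 1, 0, 2]
(count[i] = number of elements equal to i)
Cumulative count: [0, 2, 2, 4, 4, 5, 6, 6, 8]
Sorted: [1, 1, 3, 3, 5, 6, 8, 8]


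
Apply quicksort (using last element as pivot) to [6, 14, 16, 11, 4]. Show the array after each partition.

Partition 1: pivot=4 at index 0 -> [4, 14, 16, 11, 6]
Partition 2: pivot=6 at index 1 -> [4, 6, 16, 11, 14]
Partition 3: pivot=14 at index 3 -> [4, 6, 11, 14, 16]


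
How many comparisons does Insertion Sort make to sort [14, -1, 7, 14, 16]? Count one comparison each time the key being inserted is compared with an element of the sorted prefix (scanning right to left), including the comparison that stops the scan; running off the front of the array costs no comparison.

Insert -1: 14 > -1 (shift), reached front = 1 comparison(s) -> [-1, 14, 7, 14, 16]
Insert 7: 14 > 7 (shift), -1 <= 7 (stop) = 2 comparison(s) -> [-1, 7, 14, 14, 16]
Insert 14: 14 <= 14 (stop) = 1 comparison(s) -> [-1, 7, 14, 14, 16]
Insert 16: 14 <= 16 (stop) = 1 comparison(s) -> [-1, 7, 14, 14, 16]
Total comparisons: 1 + 2 + 1 + 1 = 5


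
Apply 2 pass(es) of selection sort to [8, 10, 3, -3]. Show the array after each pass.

Pass 1: Select minimum -3 at index 3, swap -> [-3, 10, 3, 8]
Pass 2: Select minimum 3 at index 2, swap -> [-3, 3, 10, 8]


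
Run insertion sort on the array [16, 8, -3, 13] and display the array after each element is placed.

First element 16 is already 'sorted'
Insert 8: shifted 1 elements -> [8, 16, -3, 13]
Insert -3: shifted 2 elements -> [-3, 8, 16, 13]
Insert 13: shifted 1 elements -> [-3, 8, 13, 16]


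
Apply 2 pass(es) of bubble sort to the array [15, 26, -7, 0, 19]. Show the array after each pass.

After pass 1: [15, -7, 0, 19, 26] (3 swaps)
After pass 2: [-7, 0, 15, 19, 26] (2 swaps)
Total swaps: 5


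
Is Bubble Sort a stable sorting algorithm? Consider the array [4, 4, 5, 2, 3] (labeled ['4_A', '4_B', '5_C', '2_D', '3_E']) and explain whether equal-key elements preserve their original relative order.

Trace Bubble Sort on the labeled array (the key is the number; the letter only tracks identity):
  After pass 1: [4_A, 4_B, 2_D, 3_E, 5_C]
  After pass 2: [4_A, 2_D, 3_E, 4_B, 5_C]
  After pass 3: [2_D, 3_E, 4_A, 4_B, 5_C]
  After pass 4: [2_D, 3_E, 4_A, 4_B, 5_C] (no swaps, done)
Final order: [2_D, 3_E, 4_A, 4_B, 5_C]
Equal keys:
  value 4: originally 4_A, 4_B; after sorting 4_A, 4_B -> order preserved
All equal keys kept their original relative order. Bubble Sort is stable: it only swaps adjacent elements when the left one is strictly greater, so equal keys never move past each other.
Answer: Stable


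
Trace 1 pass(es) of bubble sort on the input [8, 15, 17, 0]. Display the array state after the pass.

After pass 1: [8, 15, 0, 17] (1 swaps)
Total swaps: 1


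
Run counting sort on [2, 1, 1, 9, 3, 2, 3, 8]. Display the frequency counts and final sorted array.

Count array: [0, 2, 2, 2, 0, 0, 0, 0, 1, 1]
(count[i] = number of elements equal to i)
Cumulative count: [0, 2, 4, 6, 6, 6, 6, 6, 7, 8]
Sorted: [1, 1, 2, 2, 3, 3, 8, 9]


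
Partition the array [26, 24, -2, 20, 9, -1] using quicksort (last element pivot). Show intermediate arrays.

Partition 1: pivot=-1 at index 1 -> [-2, -1, 26, 20, 9, 24]
Partition 2: pivot=24 at index 4 -> [-2, -1, 20, 9, 24, 26]
Partition 3: pivot=9 at index 2 -> [-2, -1, 9, 20, 24, 26]


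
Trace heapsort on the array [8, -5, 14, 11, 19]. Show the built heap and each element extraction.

Build heap: [19, 11, 14, 8, -5]
Extract 19: [14, 11, -5, 8, 19]
Extract 14: [11, 8, -5, 14, 19]
Extract 11: [8, -5, 11, 14, 19]
Extract 8: [-5, 8, 11, 14, 19]


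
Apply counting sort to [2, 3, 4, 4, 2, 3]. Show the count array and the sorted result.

Count array: [0, 0, 2, 2, 2]
(count[i] = number of elements equal to i)
Cumulative count: [0, 0, 2, 4, 6]
Sorted: [2, 2, 3, 3, 4, 4]


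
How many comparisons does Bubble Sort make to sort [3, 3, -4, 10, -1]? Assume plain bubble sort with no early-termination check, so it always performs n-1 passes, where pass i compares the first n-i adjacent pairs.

Pass 1: compare adjacent pairs (0,1)..(3,4) = 4 comparison(s), 2 swap(s) -> [3, -4, 3, -1, 10]
Pass 2: compare adjacent pairs (0,1)..(2,3) = 3 comparison(s), 2 swap(s) -> [-4, 3, -1, 3, 10]
Pass 3: compare adjacent pairs (0,1)..(1,2) = 2 comparison(s), 1 swap(s) -> [-4, -1, 3, 3, 10]
Pass 4: compare adjacent pairs (0,1)..(0,1) = 1 comparison(s), 0 swap(s) -> [-4, -1, 3, 3, 10]
Total comparisons: 4 + 3 + 2 + 1 = 10


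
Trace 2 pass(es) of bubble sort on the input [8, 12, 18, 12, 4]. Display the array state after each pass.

After pass 1: [8, 12, 12, 4, 18] (2 swaps)
After pass 2: [8, 12, 4, 12, 18] (1 swaps)
Total swaps: 3


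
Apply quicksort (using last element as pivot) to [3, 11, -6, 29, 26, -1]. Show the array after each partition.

Partition 1: pivot=-1 at index 1 -> [-6, -1, 3, 29, 26, 11]
Partition 2: pivot=11 at index 3 -> [-6, -1, 3, 11, 26, 29]
Partition 3: pivot=29 at index 5 -> [-6, -1, 3, 11, 26, 29]


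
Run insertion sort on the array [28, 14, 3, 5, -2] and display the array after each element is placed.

First element 28 is already 'sorted'
Insert 14: shifted 1 elements -> [14, 28, 3, 5, -2]
Insert 3: shifted 2 elements -> [3, 14, 28, 5, -2]
Insert 5: shifted 2 elements -> [3, 5, 14, 28, -2]
Insert -2: shifted 4 elements -> [-2, 3, 5, 14, 28]


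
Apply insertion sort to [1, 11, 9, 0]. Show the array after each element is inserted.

First element 1 is already 'sorted'
Insert 11: shifted 0 elements -> [1, 11, 9, 0]
Insert 9: shifted 1 elements -> [1, 9, 11, 0]
Insert 0: shifted 3 elements -> [0, 1, 9, 11]


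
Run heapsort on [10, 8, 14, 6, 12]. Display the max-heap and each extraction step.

Build heap: [14, 12, 10, 6, 8]
Extract 14: [12, 8, 10, 6, 14]
Extract 12: [10, 8, 6, 12, 14]
Extract 10: [8, 6, 10, 12, 14]
Extract 8: [6, 8, 10, 12, 14]


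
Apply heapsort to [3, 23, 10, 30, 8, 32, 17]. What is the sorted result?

Build heap: [32, 30, 17, 23, 8, 10, 3]
Extract 32: [30, 23, 17, 3, 8, 10, 32]
Extract 30: [23, 10, 17, 3, 8, 30, 32]
Extract 23: [17, 10, 8, 3, 23, 30, 32]
Extract 17: [10, 3, 8, 17, 23, 30, 32]
Extract 10: [8, 3, 10, 17, 23, 30, 32]
Extract 8: [3, 8, 10, 17, 23, 30, 32]


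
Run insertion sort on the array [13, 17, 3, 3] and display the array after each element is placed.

First element 13 is already 'sorted'
Insert 17: shifted 0 elements -> [13, 17, 3, 3]
Insert 3: shifted 2 elements -> [3, 13, 17, 3]
Insert 3: shifted 2 elements -> [3, 3, 13, 17]


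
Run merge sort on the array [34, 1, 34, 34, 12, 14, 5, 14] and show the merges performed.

Divide and conquer:
  Merge [34] + [1] -> [1, 34]
  Merge [34] + [34] -> [34, 34]
  Merge [1, 34] + [34, 34] -> [1, 34, 34, 34]
  Merge [12] + [14] -> [12, 14]
  Merge [5] + [14] -> [5, 14]
  Merge [12, 14] + [5, 14] -> [5, 12, 14, 14]
  Merge [1, 34, 34, 34] + [5, 12, 14, 14] -> [1, 5, 12, 14, 14, 34, 34, 34]


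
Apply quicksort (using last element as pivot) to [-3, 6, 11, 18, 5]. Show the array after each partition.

Partition 1: pivot=5 at index 1 -> [-3, 5, 11, 18, 6]
Partition 2: pivot=6 at index 2 -> [-3, 5, 6, 18, 11]
Partition 3: pivot=11 at index 3 -> [-3, 5, 6, 11, 18]


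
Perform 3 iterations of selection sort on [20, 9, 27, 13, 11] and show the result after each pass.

Pass 1: Select minimum 9 at index 1, swap -> [9, 20, 27, 13, 11]
Pass 2: Select minimum 11 at index 4, swap -> [9, 11, 27, 13, 20]
Pass 3: Select minimum 13 at index 3, swap -> [9, 11, 13, 27, 20]


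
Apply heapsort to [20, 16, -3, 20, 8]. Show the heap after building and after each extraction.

Build heap: [20, 20, -3, 16, 8]
Extract 20: [20, 16, -3, 8, 20]
Extract 20: [16, 8, -3, 20, 20]
Extract 16: [8, -3, 16, 20, 20]
Extract 8: [-3, 8, 16, 20, 20]


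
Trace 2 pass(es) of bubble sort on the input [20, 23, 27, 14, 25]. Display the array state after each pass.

After pass 1: [20, 23, 14, 25, 27] (2 swaps)
After pass 2: [20, 14, 23, 25, 27] (1 swaps)
Total swaps: 3


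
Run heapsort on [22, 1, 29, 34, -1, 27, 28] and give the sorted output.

Build heap: [34, 22, 29, 1, -1, 27, 28]
Extract 34: [29, 22, 28, 1, -1, 27, 34]
Extract 29: [28, 22, 27, 1, -1, 29, 34]
Extract 28: [27, 22, -1, 1, 28, 29, 34]
Extract 27: [22, 1, -1, 27, 28, 29, 34]
Extract 22: [1, -1, 22, 27, 28, 29, 34]
Extract 1: [-1, 1, 22, 27, 28, 29, 34]


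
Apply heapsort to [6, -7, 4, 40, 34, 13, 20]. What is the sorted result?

Build heap: [40, 34, 20, -7, 6, 13, 4]
Extract 40: [34, 6, 20, -7, 4, 13, 40]
Extract 34: [20, 6, 13, -7, 4, 34, 40]
Extract 20: [13, 6, 4, -7, 20, 34, 40]
Extract 13: [6, -7, 4, 13, 20, 34, 40]
Extract 6: [4, -7, 6, 13, 20, 34, 40]
Extract 4: [-7, 4, 6, 13, 20, 34, 40]


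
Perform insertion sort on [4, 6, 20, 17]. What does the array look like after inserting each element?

First element 4 is already 'sorted'
Insert 6: shifted 0 elements -> [4, 6, 20, 17]
Insert 20: shifted 0 elements -> [4, 6, 20, 17]
Insert 17: shifted 1 elements -> [4, 6, 17, 20]


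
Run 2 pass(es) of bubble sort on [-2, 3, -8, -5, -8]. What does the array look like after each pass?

After pass 1: [-2, -8, -5, -8, 3] (3 swaps)
After pass 2: [-8, -5, -8, -2, 3] (3 swaps)
Total swaps: 6


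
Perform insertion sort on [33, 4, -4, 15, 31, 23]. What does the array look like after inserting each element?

First element 33 is already 'sorted'
Insert 4: shifted 1 elements -> [4, 33, -4, 15, 31, 23]
Insert -4: shifted 2 elements -> [-4, 4, 33, 15, 31, 23]
Insert 15: shifted 1 elements -> [-4, 4, 15, 33, 31, 23]
Insert 31: shifted 1 elements -> [-4, 4, 15, 31, 33, 23]
Insert 23: shifted 2 elements -> [-4, 4, 15, 23, 31, 33]


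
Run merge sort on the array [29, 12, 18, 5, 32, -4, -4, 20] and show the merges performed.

Divide and conquer:
  Merge [29] + [12] -> [12, 29]
  Merge [18] + [5] -> [5, 18]
  Merge [12, 29] + [5, 18] -> [5, 12, 18, 29]
  Merge [32] + [-4] -> [-4, 32]
  Merge [-4] + [20] -> [-4, 20]
  Merge [-4, 32] + [-4, 20] -> [-4, -4, 20, 32]
  Merge [5, 12, 18, 29] + [-4, -4, 20, 32] -> [-4, -4, 5, 12, 18, 20, 29, 32]


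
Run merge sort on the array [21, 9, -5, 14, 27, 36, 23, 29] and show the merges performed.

Divide and conquer:
  Merge [21] + [9] -> [9, 21]
  Merge [-5] + [14] -> [-5, 14]
  Merge [9, 21] + [-5, 14] -> [-5, 9, 14, 21]
  Merge [27] + [36] -> [27, 36]
  Merge [23] + [29] -> [23, 29]
  Merge [27, 36] + [23, 29] -> [23, 27, 29, 36]
  Merge [-5, 9, 14, 21] + [23, 27, 29, 36] -> [-5, 9, 14, 21, 23, 27, 29, 36]


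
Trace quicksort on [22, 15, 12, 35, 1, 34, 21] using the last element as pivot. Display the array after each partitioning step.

Partition 1: pivot=21 at index 3 -> [15, 12, 1, 21, 22, 34, 35]
Partition 2: pivot=1 at index 0 -> [1, 12, 15, 21, 22, 34, 35]
Partition 3: pivot=15 at index 2 -> [1, 12, 15, 21, 22, 34, 35]
Partition 4: pivot=35 at index 6 -> [1, 12, 15, 21, 22, 34, 35]
Partition 5: pivot=34 at index 5 -> [1, 12, 15, 21, 22, 34, 35]


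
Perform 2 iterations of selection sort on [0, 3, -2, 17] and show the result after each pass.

Pass 1: Select minimum -2 at index 2, swap -> [-2, 3, 0, 17]
Pass 2: Select minimum 0 at index 2, swap -> [-2, 0, 3, 17]


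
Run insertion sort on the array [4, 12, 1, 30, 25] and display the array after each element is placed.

First element 4 is already 'sorted'
Insert 12: shifted 0 elements -> [4, 12, 1, 30, 25]
Insert 1: shifted 2 elements -> [1, 4, 12, 30, 25]
Insert 30: shifted 0 elements -> [1, 4, 12, 30, 25]
Insert 25: shifted 1 elements -> [1, 4, 12, 25, 30]


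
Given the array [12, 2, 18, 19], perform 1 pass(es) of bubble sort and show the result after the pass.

After pass 1: [2, 12, 18, 19] (1 swaps)
Total swaps: 1


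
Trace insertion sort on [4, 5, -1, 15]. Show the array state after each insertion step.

First element 4 is already 'sorted'
Insert 5: shifted 0 elements -> [4, 5, -1, 15]
Insert -1: shifted 2 elements -> [-1, 4, 5, 15]
Insert 15: shifted 0 elements -> [-1, 4, 5, 15]


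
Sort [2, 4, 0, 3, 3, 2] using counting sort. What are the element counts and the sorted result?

Count array: [1, 0, 2, 2, 1]
(count[i] = number of elements equal to i)
Cumulative count: [1, 1, 3, 5, 6]
Sorted: [0, 2, 2, 3, 3, 4]


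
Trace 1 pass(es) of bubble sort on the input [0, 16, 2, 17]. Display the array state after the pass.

After pass 1: [0, 2, 16, 17] (1 swaps)
Total swaps: 1


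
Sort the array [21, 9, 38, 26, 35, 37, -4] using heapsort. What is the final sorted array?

Build heap: [38, 35, 37, 26, 9, 21, -4]
Extract 38: [37, 35, 21, 26, 9, -4, 38]
Extract 37: [35, 26, 21, -4, 9, 37, 38]
Extract 35: [26, 9, 21, -4, 35, 37, 38]
Extract 26: [21, 9, -4, 26, 35, 37, 38]
Extract 21: [9, -4, 21, 26, 35, 37, 38]
Extract 9: [-4, 9, 21, 26, 35, 37, 38]


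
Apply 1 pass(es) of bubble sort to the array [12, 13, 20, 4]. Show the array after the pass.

After pass 1: [12, 13, 4, 20] (1 swaps)
Total swaps: 1


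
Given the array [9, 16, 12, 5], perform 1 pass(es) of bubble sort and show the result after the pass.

After pass 1: [9, 12, 5, 16] (2 swaps)
Total swaps: 2


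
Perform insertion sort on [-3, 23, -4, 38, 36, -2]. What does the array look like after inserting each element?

First element -3 is already 'sorted'
Insert 23: shifted 0 elements -> [-3, 23, -4, 38, 36, -2]
Insert -4: shifted 2 elements -> [-4, -3, 23, 38, 36, -2]
Insert 38: shifted 0 elements -> [-4, -3, 23, 38, 36, -2]
Insert 36: shifted 1 elements -> [-4, -3, 23, 36, 38, -2]
Insert -2: shifted 3 elements -> [-4, -3, -2, 23, 36, 38]


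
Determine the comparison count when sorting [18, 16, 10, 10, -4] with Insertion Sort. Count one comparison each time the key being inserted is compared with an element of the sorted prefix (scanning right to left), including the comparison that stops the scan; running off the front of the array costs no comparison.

Insert 16: 18 > 16 (shift), reached front = 1 comparison(s) -> [16, 18, 10, 10, -4]
Insert 10: 18 > 10 (shift), 16 > 10 (shift), reached front = 2 comparison(s) -> [10, 16, 18, 10, -4]
Insert 10: 18 > 10 (shift), 16 > 10 (shift), 10 <= 10 (stop) = 3 comparison(s) -> [10, 10, 16, 18, -4]
Insert -4: 18 > -4 (shift), 16 > -4 (shift), 10 > -4 (shift), 10 > -4 (shift), reached front = 4 comparison(s) -> [-4, 10, 10, 16, 18]
Total comparisons: 1 + 2 + 3 + 4 = 10


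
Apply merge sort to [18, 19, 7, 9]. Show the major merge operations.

Divide and conquer:
  Merge [18] + [19] -> [18, 19]
  Merge [7] + [9] -> [7, 9]
  Merge [18, 19] + [7, 9] -> [7, 9, 18, 19]


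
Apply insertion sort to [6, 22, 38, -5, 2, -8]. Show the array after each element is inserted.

First element 6 is already 'sorted'
Insert 22: shifted 0 elements -> [6, 22, 38, -5, 2, -8]
Insert 38: shifted 0 elements -> [6, 22, 38, -5, 2, -8]
Insert -5: shifted 3 elements -> [-5, 6, 22, 38, 2, -8]
Insert 2: shifted 3 elements -> [-5, 2, 6, 22, 38, -8]
Insert -8: shifted 5 elements -> [-8, -5, 2, 6, 22, 38]


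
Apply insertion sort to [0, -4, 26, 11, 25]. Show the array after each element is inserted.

First element 0 is already 'sorted'
Insert -4: shifted 1 elements -> [-4, 0, 26, 11, 25]
Insert 26: shifted 0 elements -> [-4, 0, 26, 11, 25]
Insert 11: shifted 1 elements -> [-4, 0, 11, 26, 25]
Insert 25: shifted 1 elements -> [-4, 0, 11, 25, 26]


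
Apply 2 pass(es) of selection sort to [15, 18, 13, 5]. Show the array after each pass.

Pass 1: Select minimum 5 at index 3, swap -> [5, 18, 13, 15]
Pass 2: Select minimum 13 at index 2, swap -> [5, 13, 18, 15]


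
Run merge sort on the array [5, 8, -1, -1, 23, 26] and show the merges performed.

Divide and conquer:
  Merge [8] + [-1] -> [-1, 8]
  Merge [5] + [-1, 8] -> [-1, 5, 8]
  Merge [23] + [26] -> [23, 26]
  Merge [-1] + [23, 26] -> [-1, 23, 26]
  Merge [-1, 5, 8] + [-1, 23, 26] -> [-1, -1, 5, 8, 23, 26]


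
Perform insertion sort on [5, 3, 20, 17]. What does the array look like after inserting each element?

First element 5 is already 'sorted'
Insert 3: shifted 1 elements -> [3, 5, 20, 17]
Insert 20: shifted 0 elements -> [3, 5, 20, 17]
Insert 17: shifted 1 elements -> [3, 5, 17, 20]


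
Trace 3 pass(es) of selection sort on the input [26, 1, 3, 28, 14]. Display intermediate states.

Pass 1: Select minimum 1 at index 1, swap -> [1, 26, 3, 28, 14]
Pass 2: Select minimum 3 at index 2, swap -> [1, 3, 26, 28, 14]
Pass 3: Select minimum 14 at index 4, swap -> [1, 3, 14, 28, 26]


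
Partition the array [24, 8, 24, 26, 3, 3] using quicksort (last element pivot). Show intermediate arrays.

Partition 1: pivot=3 at index 1 -> [3, 3, 24, 26, 24, 8]
Partition 2: pivot=8 at index 2 -> [3, 3, 8, 26, 24, 24]
Partition 3: pivot=24 at index 4 -> [3, 3, 8, 24, 24, 26]


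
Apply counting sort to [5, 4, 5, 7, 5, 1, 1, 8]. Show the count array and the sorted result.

Count array: [0, 2, 0, 0, 1, 3, 0, 1, 1]
(count[i] = number of elements equal to i)
Cumulative count: [0, 2, 2, 2, 3, 6, 6, 7, 8]
Sorted: [1, 1, 4, 5, 5, 5, 7, 8]


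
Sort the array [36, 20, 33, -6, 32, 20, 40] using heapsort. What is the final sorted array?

Build heap: [40, 32, 36, -6, 20, 20, 33]
Extract 40: [36, 32, 33, -6, 20, 20, 40]
Extract 36: [33, 32, 20, -6, 20, 36, 40]
Extract 33: [32, 20, 20, -6, 33, 36, 40]
Extract 32: [20, -6, 20, 32, 33, 36, 40]
Extract 20: [20, -6, 20, 32, 33, 36, 40]
Extract 20: [-6, 20, 20, 32, 33, 36, 40]


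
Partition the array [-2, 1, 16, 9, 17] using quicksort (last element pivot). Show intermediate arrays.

Partition 1: pivot=17 at index 4 -> [-2, 1, 16, 9, 17]
Partition 2: pivot=9 at index 2 -> [-2, 1, 9, 16, 17]
Partition 3: pivot=1 at index 1 -> [-2, 1, 9, 16, 17]


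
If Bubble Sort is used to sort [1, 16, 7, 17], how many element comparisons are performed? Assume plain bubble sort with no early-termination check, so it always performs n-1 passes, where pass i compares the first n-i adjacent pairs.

Pass 1: compare adjacent pairs (0,1)..(2,3) = 3 comparison(s), 1 swap(s) -> [1, 7, 16, 17]
Pass 2: compare adjacent pairs (0,1)..(1,2) = 2 comparison(s), 0 swap(s) -> [1, 7, 16, 17]
Pass 3: compare adjacent pairs (0,1)..(0,1) = 1 comparison(s), 0 swap(s) -> [1, 7, 16, 17]
Total comparisons: 3 + 2 + 1 = 6


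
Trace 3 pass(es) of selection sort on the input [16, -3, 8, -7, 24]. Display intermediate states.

Pass 1: Select minimum -7 at index 3, swap -> [-7, -3, 8, 16, 24]
Pass 2: Select minimum -3 at index 1, swap -> [-7, -3, 8, 16, 24]
Pass 3: Select minimum 8 at index 2, swap -> [-7, -3, 8, 16, 24]


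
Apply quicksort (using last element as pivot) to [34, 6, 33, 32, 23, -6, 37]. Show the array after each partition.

Partition 1: pivot=37 at index 6 -> [34, 6, 33, 32, 23, -6, 37]
Partition 2: pivot=-6 at index 0 -> [-6, 6, 33, 32, 23, 34, 37]
Partition 3: pivot=34 at index 5 -> [-6, 6, 33, 32, 23, 34, 37]
Partition 4: pivot=23 at index 2 -> [-6, 6, 23, 32, 33, 34, 37]
Partition 5: pivot=33 at index 4 -> [-6, 6, 23, 32, 33, 34, 37]


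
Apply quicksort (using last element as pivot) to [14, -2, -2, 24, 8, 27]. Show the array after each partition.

Partition 1: pivot=27 at index 5 -> [14, -2, -2, 24, 8, 27]
Partition 2: pivot=8 at index 2 -> [-2, -2, 8, 24, 14, 27]
Partition 3: pivot=-2 at index 1 -> [-2, -2, 8, 24, 14, 27]
Partition 4: pivot=14 at index 3 -> [-2, -2, 8, 14, 24, 27]


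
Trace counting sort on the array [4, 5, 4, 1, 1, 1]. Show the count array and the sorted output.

Count array: [0, 3, 0, 0, 2, 1]
(count[i] = number of elements equal to i)
Cumulative count: [0, 3, 3, 3, 5, 6]
Sorted: [1, 1, 1, 4, 4, 5]


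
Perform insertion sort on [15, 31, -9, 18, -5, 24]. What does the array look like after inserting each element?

First element 15 is already 'sorted'
Insert 31: shifted 0 elements -> [15, 31, -9, 18, -5, 24]
Insert -9: shifted 2 elements -> [-9, 15, 31, 18, -5, 24]
Insert 18: shifted 1 elements -> [-9, 15, 18, 31, -5, 24]
Insert -5: shifted 3 elements -> [-9, -5, 15, 18, 31, 24]
Insert 24: shifted 1 elements -> [-9, -5, 15, 18, 24, 31]
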